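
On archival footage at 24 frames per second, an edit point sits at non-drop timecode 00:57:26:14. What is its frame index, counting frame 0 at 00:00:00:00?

82718

Total seconds to the label: (0 × 3600 + 57 × 60 + 26) = 3446.
Frame index = 3446 × 24 + 14 = 82718.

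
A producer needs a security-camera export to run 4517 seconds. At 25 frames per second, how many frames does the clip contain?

Frames = 4517 × 25 = 112925.

112925 frames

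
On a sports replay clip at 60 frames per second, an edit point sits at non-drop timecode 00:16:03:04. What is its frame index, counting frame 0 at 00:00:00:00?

Total seconds to the label: (0 × 3600 + 16 × 60 + 3) = 963.
Frame index = 963 × 60 + 4 = 57784.

frame 57784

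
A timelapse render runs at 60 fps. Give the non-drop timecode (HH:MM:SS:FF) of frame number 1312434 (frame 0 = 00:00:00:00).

1312434 ÷ 60 = 21873 full seconds, remainder 54 frames.
21873 s = 6 h 4 min 33 s.
Timecode: 06:04:33:54.

06:04:33:54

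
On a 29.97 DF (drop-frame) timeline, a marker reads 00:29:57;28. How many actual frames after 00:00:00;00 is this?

As if non-drop at 30 labels/s: (0 × 3600 + 29 × 60 + 57) × 30 + 28 = 53938.
Minute boundaries passed: 29; those not divisible by 10: 29 − 2 = 27; dropped labels = 2 × 27 = 54.
Actual frame index = 53938 − 54 = 53884.

53884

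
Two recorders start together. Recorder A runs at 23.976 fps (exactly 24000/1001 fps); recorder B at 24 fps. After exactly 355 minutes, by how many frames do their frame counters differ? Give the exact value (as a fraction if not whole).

355 min = 21300 s.
A emits 24000/1001 × 21300 = 511200000/1001 frames; B emits 24 × 21300 = 511200.
Difference = 511200/1001 frames (≈ 510.6893); B is ahead of A.

511200/1001 frames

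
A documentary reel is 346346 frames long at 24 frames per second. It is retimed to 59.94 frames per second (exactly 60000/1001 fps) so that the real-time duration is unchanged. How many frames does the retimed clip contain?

865000 frames

Target frames = source frames × (target rate / source rate) = 346346 × (60000/1001)/(24) = 346346 × 2500/1001 = 865000.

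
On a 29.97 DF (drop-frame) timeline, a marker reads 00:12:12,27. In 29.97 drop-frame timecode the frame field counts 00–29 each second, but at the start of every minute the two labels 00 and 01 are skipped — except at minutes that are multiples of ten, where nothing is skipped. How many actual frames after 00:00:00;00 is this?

21965

Complete 10-minute blocks: 1, each 17982 frames → 17982.
Remaining 2 whole minutes in the current block: 1800 + 1 × 1798 = 3598 frames.
Within the current minute: 12 × 30 + 27 − 2 = 385 (labels ;00/;01 skipped at this minute). Total = 17982 + 3598 + 385 = 21965.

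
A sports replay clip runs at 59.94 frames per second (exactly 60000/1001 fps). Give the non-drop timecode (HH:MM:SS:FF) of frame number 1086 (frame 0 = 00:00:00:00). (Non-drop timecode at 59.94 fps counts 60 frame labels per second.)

00:00:18:06

1086 ÷ 60 = 18 full seconds, remainder 6 frames.
18 s = 0 h 0 min 18 s.
Timecode: 00:00:18:06.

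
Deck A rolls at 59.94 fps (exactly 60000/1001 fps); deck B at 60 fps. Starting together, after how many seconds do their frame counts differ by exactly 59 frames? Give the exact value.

59059/60 seconds

The gap grows by |60 − 60000/1001| = 60/1001 frames per second.
Time for a 59-frame gap: 59 ÷ (60/1001) = 59059/60 s.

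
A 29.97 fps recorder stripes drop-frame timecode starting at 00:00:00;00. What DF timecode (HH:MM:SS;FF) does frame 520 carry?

00:00:17;10

Ten DF minutes hold 17982 frames, so frame 520 lies in block 0 (frames 0–17981) with 520 frames into that block.
The block's first minute is 1800 frames and the rest 1798 each; 520 frames reaches minute 0, so 0 × 18 + 0 × 2 = 0 labels have been skipped so far.
Adding those back, label number 520 + 0 = 520 at 30 labels/s is 17 s + 10 f = 0 h 0 min 17 s frame 10, i.e. 00:00:17;10.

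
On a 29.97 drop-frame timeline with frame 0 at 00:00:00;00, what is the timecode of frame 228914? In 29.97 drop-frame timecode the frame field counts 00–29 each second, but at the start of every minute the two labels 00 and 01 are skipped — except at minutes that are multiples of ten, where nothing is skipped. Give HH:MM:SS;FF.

02:07:18;04

Ten DF minutes hold 17982 frames, so frame 228914 lies in block 12 (frames 215784–233765) with 13130 frames into that block.
The block's first minute is 1800 frames and the rest 1798 each; 13130 frames reaches minute 7, so 12 × 18 + 7 × 2 = 230 labels have been skipped so far.
Adding those back, label number 228914 + 230 = 229144 at 30 labels/s is 7638 s + 4 f = 2 h 7 min 18 s frame 4, i.e. 02:07:18;04.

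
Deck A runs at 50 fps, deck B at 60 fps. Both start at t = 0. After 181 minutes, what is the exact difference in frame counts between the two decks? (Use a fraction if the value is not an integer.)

108600 frames

181 min = 10860 s.
A emits 50 × 10860 = 543000 frames; B emits 60 × 10860 = 651600.
Difference = 108600 frames; B is ahead of A.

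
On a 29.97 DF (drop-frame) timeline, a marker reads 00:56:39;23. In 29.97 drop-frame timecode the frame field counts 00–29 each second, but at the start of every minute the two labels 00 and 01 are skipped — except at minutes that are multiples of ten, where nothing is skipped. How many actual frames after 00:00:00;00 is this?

As if non-drop at 30 labels/s: (0 × 3600 + 56 × 60 + 39) × 30 + 23 = 101993.
Minute boundaries passed: 56; those not divisible by 10: 56 − 5 = 51; dropped labels = 2 × 51 = 102.
Actual frame index = 101993 − 102 = 101891.

101891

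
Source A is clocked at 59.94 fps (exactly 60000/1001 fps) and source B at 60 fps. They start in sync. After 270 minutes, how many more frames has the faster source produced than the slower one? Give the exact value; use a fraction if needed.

270 min = 16200 s.
A emits 60000/1001 × 16200 = 972000000/1001 frames; B emits 60 × 16200 = 972000.
Difference = 972000/1001 frames (≈ 971.0290); B is ahead of A.

972000/1001 frames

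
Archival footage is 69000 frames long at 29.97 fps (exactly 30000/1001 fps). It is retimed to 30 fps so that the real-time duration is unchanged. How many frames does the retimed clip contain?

69069 frames

Target frames = source frames × (target rate / source rate) = 69000 × (30)/(30000/1001) = 69000 × 1001/1000 = 69069.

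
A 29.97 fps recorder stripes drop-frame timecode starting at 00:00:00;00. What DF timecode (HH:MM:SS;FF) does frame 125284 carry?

01:09:40;10

Ten DF minutes hold 17982 frames, so frame 125284 lies in block 6 (frames 107892–125873) with 17392 frames into that block.
The block's first minute is 1800 frames and the rest 1798 each; 17392 frames reaches minute 9, so 6 × 18 + 9 × 2 = 126 labels have been skipped so far.
Adding those back, label number 125284 + 126 = 125410 at 30 labels/s is 4180 s + 10 f = 1 h 9 min 40 s frame 10, i.e. 01:09:40;10.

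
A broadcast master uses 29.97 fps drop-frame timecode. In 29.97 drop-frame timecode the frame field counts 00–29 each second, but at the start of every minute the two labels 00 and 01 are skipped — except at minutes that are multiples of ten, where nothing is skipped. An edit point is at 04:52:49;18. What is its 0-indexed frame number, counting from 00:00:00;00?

526562

As if non-drop at 30 labels/s: (4 × 3600 + 52 × 60 + 49) × 30 + 18 = 527088.
Minute boundaries passed: 292; those not divisible by 10: 292 − 29 = 263; dropped labels = 2 × 263 = 526.
Actual frame index = 527088 − 526 = 526562.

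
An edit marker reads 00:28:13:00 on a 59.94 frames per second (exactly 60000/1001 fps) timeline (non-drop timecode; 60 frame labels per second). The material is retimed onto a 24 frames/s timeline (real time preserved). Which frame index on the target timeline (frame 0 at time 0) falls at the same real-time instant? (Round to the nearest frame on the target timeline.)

Source frame index: (0×3600 + 28×60 + 13) × 60 + 0 = 101580.
Real time: 101580 / (60000/1001) = 1694693/1000 s.
Target frame: (1694693/1000) × (24) = 5084079/125 ≈ 40672.632 → 40673.

frame 40673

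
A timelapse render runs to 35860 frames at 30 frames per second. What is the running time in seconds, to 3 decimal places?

1195.333 seconds

Running time = 35860 × 1/30 = 3586/3 s ≈ 1195.333 s.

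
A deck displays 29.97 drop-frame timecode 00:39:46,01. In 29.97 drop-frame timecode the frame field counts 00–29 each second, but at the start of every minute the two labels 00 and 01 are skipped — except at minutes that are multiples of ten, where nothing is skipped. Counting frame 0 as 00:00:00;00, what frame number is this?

71509

As if non-drop at 30 labels/s: (0 × 3600 + 39 × 60 + 46) × 30 + 1 = 71581.
Minute boundaries passed: 39; those not divisible by 10: 39 − 3 = 36; dropped labels = 2 × 36 = 72.
Actual frame index = 71581 − 72 = 71509.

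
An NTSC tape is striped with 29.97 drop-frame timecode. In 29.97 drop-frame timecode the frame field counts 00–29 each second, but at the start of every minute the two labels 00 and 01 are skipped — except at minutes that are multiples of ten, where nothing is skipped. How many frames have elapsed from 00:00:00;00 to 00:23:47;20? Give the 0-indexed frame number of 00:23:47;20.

Complete 10-minute blocks: 2, each 17982 frames → 35964.
Remaining 3 whole minutes in the current block: 1800 + 2 × 1798 = 5396 frames.
Within the current minute: 47 × 30 + 20 − 2 = 1428 (labels ;00/;01 skipped at this minute). Total = 35964 + 5396 + 1428 = 42788.

42788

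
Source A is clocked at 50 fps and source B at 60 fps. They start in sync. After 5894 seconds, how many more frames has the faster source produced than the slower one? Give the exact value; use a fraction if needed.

58940 frames

A emits 50 × 5894 = 294700 frames; B emits 60 × 5894 = 353640.
Difference = 58940 frames; B is ahead of A.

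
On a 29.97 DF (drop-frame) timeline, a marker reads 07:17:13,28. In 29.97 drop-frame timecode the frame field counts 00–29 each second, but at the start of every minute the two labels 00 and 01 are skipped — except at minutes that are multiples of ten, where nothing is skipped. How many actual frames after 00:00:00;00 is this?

Complete 10-minute blocks: 43, each 17982 frames → 773226.
Remaining 7 whole minutes in the current block: 1800 + 6 × 1798 = 12588 frames.
Within the current minute: 13 × 30 + 28 − 2 = 416 (labels ;00/;01 skipped at this minute). Total = 773226 + 12588 + 416 = 786230.

786230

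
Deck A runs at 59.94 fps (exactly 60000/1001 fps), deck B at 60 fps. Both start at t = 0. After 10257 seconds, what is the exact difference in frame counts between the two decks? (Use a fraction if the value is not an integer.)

47340/77 frames

A emits 60000/1001 × 10257 = 47340000/77 frames; B emits 60 × 10257 = 615420.
Difference = 47340/77 frames (≈ 614.8052); B is ahead of A.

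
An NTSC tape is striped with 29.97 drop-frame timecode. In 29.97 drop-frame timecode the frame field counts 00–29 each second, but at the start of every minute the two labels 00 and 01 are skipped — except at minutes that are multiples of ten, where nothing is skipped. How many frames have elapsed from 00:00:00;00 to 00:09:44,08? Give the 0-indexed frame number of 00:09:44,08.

17510

Complete 10-minute blocks: 0, each 17982 frames → 0.
Remaining 9 whole minutes in the current block: 1800 + 8 × 1798 = 16184 frames.
Within the current minute: 44 × 30 + 8 − 2 = 1326 (labels ;00/;01 skipped at this minute). Total = 0 + 16184 + 1326 = 17510.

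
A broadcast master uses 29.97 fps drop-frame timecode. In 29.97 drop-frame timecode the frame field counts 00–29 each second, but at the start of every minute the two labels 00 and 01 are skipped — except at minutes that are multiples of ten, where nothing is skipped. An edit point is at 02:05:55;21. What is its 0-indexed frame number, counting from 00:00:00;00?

Complete 10-minute blocks: 12, each 17982 frames → 215784.
Remaining 5 whole minutes in the current block: 1800 + 4 × 1798 = 8992 frames.
Within the current minute: 55 × 30 + 21 − 2 = 1669 (labels ;00/;01 skipped at this minute). Total = 215784 + 8992 + 1669 = 226445.

226445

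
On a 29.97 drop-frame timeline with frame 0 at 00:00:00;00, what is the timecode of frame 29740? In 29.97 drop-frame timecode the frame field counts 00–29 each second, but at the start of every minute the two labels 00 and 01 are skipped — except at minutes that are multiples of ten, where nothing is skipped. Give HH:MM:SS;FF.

Each 10-minute DF block holds 10 × 60 × 30 − 9 × 2 = 17982 frames. 29740 ÷ 17982 → 1 full block, remainder 11758.
Within the partial block the first minute is 1800 frames and each further minute 1798, so 6 further minute boundaries passed. Total skipped labels = 18 × 1 + 2 × 6 = 30.
Non-drop label index = 29740 + 30 = 29770; at 30 labels/s that is 00:16:32:10, i.e. DF 00:16:32;10.

00:16:32;10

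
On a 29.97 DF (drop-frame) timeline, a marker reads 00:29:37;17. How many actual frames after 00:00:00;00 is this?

As if non-drop at 30 labels/s: (0 × 3600 + 29 × 60 + 37) × 30 + 17 = 53327.
Minute boundaries passed: 29; those not divisible by 10: 29 − 2 = 27; dropped labels = 2 × 27 = 54.
Actual frame index = 53327 − 54 = 53273.

53273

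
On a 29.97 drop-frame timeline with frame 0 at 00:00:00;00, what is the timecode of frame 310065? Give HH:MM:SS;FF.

Each 10-minute DF block holds 10 × 60 × 30 − 9 × 2 = 17982 frames. 310065 ÷ 17982 → 17 full blocks, remainder 4371.
Within the partial block the first minute is 1800 frames and each further minute 1798, so 2 further minute boundaries passed. Total skipped labels = 18 × 17 + 2 × 2 = 310.
Non-drop label index = 310065 + 310 = 310375; at 30 labels/s that is 02:52:25:25, i.e. DF 02:52:25;25.

02:52:25;25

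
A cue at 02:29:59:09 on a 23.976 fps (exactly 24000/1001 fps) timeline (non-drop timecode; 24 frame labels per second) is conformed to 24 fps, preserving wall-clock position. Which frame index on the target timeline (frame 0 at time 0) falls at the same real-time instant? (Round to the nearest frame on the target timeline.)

frame 216201

Source frame index: (2×3600 + 29×60 + 59) × 24 + 9 = 215985.
Real time: 215985 / (24000/1001) = 14413399/1600 s.
Target frame: (14413399/1600) × (24) = 43240197/200 ≈ 216200.985 → 216201.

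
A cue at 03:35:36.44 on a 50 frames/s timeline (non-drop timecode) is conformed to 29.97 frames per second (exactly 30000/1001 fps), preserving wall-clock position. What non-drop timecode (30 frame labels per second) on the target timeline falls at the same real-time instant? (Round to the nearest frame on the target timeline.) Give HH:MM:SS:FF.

03:35:23:29

Source frame index: (3×3600 + 35×60 + 36) × 50 + 44 = 646844.
Real time: 646844 / (50) = 323422/25 s.
Target frame: (323422/25) × (30000/1001) = 35282400/91 ≈ 387718.681 → 387719.
At 30 labels/s: frame 387719 → 03:35:23:29.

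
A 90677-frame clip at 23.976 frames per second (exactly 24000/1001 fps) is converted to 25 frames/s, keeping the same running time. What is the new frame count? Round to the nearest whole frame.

Frames at target rate = 90677 × (25) / (24000/1001) = 90767677/960 ≈ 94549.664.
Nearest whole frame: 94550.

94550 frames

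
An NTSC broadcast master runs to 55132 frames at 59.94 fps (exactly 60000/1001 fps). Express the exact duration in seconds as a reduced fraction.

13796783/15000 seconds

Running time = 55132 ÷ (60000/1001) = 55132 × 1001/60000 = 13796783/15000 s.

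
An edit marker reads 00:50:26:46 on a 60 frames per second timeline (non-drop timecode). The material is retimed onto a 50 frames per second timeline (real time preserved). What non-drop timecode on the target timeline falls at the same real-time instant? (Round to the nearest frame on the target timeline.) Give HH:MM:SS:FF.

Source frame index: (0×3600 + 50×60 + 26) × 60 + 46 = 181606.
Real time: 181606 / (60) = 90803/30 s.
Target frame: (90803/30) × (50) = 454015/3 ≈ 151338.333 → 151338.
At 50 labels/s: frame 151338 → 00:50:26:38.

00:50:26:38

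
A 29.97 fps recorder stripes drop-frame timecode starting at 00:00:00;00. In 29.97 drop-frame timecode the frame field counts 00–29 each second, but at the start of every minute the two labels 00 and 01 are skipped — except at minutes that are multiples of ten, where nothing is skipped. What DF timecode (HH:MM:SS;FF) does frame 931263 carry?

08:37:53;05

Each 10-minute DF block holds 10 × 60 × 30 − 9 × 2 = 17982 frames. 931263 ÷ 17982 → 51 full blocks, remainder 14181.
Within the partial block the first minute is 1800 frames and each further minute 1798, so 7 further minute boundaries passed. Total skipped labels = 18 × 51 + 2 × 7 = 932.
Non-drop label index = 931263 + 932 = 932195; at 30 labels/s that is 08:37:53:05, i.e. DF 08:37:53;05.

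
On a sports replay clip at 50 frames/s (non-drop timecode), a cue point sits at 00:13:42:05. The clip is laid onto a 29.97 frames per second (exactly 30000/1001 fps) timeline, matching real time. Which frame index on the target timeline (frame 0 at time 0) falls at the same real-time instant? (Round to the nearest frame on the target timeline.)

frame 24638

Source frame index: (0×3600 + 13×60 + 42) × 50 + 5 = 41105.
Real time: 41105 / (50) = 8221/10 s.
Target frame: (8221/10) × (30000/1001) = 24663000/1001 ≈ 24638.362 → 24638.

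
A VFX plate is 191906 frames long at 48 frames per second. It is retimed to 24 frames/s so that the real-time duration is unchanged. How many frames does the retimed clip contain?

Frames at target rate = 191906 × (24) / (48) = 95953.

95953 frames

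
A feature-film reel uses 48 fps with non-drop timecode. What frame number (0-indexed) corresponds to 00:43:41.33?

Total seconds to the label: (0 × 3600 + 43 × 60 + 41) = 2621.
Frame index = 2621 × 48 + 33 = 125841.

frame 125841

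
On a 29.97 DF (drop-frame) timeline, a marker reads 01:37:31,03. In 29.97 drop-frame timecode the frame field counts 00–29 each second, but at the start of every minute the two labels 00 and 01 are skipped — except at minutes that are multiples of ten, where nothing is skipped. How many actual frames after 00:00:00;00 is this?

175357

As if non-drop at 30 labels/s: (1 × 3600 + 37 × 60 + 31) × 30 + 3 = 175533.
Minute boundaries passed: 97; those not divisible by 10: 97 − 9 = 88; dropped labels = 2 × 88 = 176.
Actual frame index = 175533 − 176 = 175357.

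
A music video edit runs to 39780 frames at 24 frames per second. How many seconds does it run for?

Running time = 39780 / (24) = 1657.5 s.

1657.5 seconds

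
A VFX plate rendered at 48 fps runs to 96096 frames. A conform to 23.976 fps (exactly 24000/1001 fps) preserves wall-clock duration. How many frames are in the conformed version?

Target frames = source frames × (target rate / source rate) = 96096 × (24000/1001)/(48) = 96096 × 500/1001 = 48000.

48000 frames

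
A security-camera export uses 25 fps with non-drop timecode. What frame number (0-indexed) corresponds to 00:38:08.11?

Total seconds to the label: (0 × 3600 + 38 × 60 + 8) = 2288.
Frame index = 2288 × 25 + 11 = 57211.

57211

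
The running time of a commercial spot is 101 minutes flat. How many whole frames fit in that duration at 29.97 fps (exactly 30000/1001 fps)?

101 min = 6060 s.
Frames = 6060 × 30000/1001 = 181800000/1001 ≈ 181618.3816.
Complete frames: 181618.

181618 frames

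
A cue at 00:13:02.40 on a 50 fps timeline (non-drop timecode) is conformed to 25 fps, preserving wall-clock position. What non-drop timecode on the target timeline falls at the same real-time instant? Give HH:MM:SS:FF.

Source frame index: (0×3600 + 13×60 + 2) × 50 + 40 = 39140.
Real time: 39140 / (50) = 3914/5 s.
Target frame: (3914/5) × (25) = 19570.
At 25 labels/s: frame 19570 → 00:13:02:20.

00:13:02:20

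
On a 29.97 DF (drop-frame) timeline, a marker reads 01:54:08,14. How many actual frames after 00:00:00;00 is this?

Complete 10-minute blocks: 11, each 17982 frames → 197802.
Remaining 4 whole minutes in the current block: 1800 + 3 × 1798 = 7194 frames.
Within the current minute: 8 × 30 + 14 − 2 = 252 (labels ;00/;01 skipped at this minute). Total = 197802 + 7194 + 252 = 205248.

205248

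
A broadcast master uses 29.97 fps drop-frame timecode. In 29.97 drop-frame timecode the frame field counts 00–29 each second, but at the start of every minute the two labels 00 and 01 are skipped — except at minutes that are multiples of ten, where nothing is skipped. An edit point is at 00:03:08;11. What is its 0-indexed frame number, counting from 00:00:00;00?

Complete 10-minute blocks: 0, each 17982 frames → 0.
Remaining 3 whole minutes in the current block: 1800 + 2 × 1798 = 5396 frames.
Within the current minute: 8 × 30 + 11 − 2 = 249 (labels ;00/;01 skipped at this minute). Total = 0 + 5396 + 249 = 5645.

5645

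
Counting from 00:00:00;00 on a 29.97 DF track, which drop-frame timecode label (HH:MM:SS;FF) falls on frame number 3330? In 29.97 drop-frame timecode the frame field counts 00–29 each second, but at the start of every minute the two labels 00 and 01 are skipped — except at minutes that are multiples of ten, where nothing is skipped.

00:01:51;02

Each 10-minute DF block holds 10 × 60 × 30 − 9 × 2 = 17982 frames. 3330 ÷ 17982 → 0 full blocks, remainder 3330.
Within the partial block the first minute is 1800 frames and each further minute 1798, so 1 further minute boundary passed. Total skipped labels = 18 × 0 + 2 × 1 = 2.
Non-drop label index = 3330 + 2 = 3332; at 30 labels/s that is 00:01:51:02, i.e. DF 00:01:51;02.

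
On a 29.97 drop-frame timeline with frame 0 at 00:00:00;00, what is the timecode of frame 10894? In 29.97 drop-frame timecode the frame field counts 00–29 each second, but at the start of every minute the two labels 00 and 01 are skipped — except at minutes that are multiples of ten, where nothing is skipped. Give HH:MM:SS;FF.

00:06:03;16

Ten DF minutes hold 17982 frames, so frame 10894 lies in block 0 (frames 0–17981) with 10894 frames into that block.
The block's first minute is 1800 frames and the rest 1798 each; 10894 frames reaches minute 6, so 0 × 18 + 6 × 2 = 12 labels have been skipped so far.
Adding those back, label number 10894 + 12 = 10906 at 30 labels/s is 363 s + 16 f = 0 h 6 min 3 s frame 16, i.e. 00:06:03;16.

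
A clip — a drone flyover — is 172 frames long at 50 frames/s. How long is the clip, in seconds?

3.44 seconds

Running time = 172 / (50) = 3.44 s.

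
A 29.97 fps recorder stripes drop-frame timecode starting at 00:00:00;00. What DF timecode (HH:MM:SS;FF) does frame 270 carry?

00:00:09;00

Each 10-minute DF block holds 10 × 60 × 30 − 9 × 2 = 17982 frames. 270 ÷ 17982 → 0 full blocks, remainder 270.
Within the partial block the first minute is 1800 frames and each further minute 1798, so 0 further minute boundaries passed. Total skipped labels = 18 × 0 + 2 × 0 = 0.
Non-drop label index = 270 + 0 = 270; at 30 labels/s that is 00:00:09:00, i.e. DF 00:00:09;00.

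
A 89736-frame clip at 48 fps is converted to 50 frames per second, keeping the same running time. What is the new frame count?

93475 frames

Target frames = source frames × (target rate / source rate) = 89736 × (50)/(48) = 89736 × 25/24 = 93475.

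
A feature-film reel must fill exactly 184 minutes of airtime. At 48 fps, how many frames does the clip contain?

529920 frames

184 min = 11040 s.
Frames = 11040 × 48 = 529920.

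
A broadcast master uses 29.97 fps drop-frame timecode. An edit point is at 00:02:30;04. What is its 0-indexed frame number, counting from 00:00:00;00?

4500

As if non-drop at 30 labels/s: (0 × 3600 + 2 × 60 + 30) × 30 + 4 = 4504.
Minute boundaries passed: 2; those not divisible by 10: 2 − 0 = 2; dropped labels = 2 × 2 = 4.
Actual frame index = 4504 − 4 = 4500.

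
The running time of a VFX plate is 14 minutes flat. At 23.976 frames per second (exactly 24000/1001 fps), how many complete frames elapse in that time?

14 min = 840 s.
Frames = 840 × 24000/1001 = 2880000/143 ≈ 20139.8601.
Complete frames: 20139.

20139 frames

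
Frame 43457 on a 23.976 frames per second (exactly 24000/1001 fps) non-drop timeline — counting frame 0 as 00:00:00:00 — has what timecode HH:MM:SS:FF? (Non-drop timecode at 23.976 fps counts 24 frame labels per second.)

43457 ÷ 24 = 1810 full seconds, remainder 17 frames.
1810 s = 0 h 30 min 10 s.
Timecode: 00:30:10:17.

00:30:10:17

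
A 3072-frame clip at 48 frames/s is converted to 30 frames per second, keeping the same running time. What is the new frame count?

Target frames = source frames × (target rate / source rate) = 3072 × (30)/(48) = 3072 × 5/8 = 1920.

1920 frames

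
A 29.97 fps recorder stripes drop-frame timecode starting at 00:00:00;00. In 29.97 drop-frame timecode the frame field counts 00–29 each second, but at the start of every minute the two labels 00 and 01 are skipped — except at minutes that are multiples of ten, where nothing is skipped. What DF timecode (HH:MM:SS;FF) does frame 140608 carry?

01:18:11;20

Ten DF minutes hold 17982 frames, so frame 140608 lies in block 7 (frames 125874–143855) with 14734 frames into that block.
The block's first minute is 1800 frames and the rest 1798 each; 14734 frames reaches minute 8, so 7 × 18 + 8 × 2 = 142 labels have been skipped so far.
Adding those back, label number 140608 + 142 = 140750 at 30 labels/s is 4691 s + 20 f = 1 h 18 min 11 s frame 20, i.e. 01:18:11;20.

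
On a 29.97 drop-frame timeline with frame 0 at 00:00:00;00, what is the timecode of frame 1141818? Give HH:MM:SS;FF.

10:34:58;20

Ten DF minutes hold 17982 frames, so frame 1141818 lies in block 63 (frames 1132866–1150847) with 8952 frames into that block.
The block's first minute is 1800 frames and the rest 1798 each; 8952 frames reaches minute 4, so 63 × 18 + 4 × 2 = 1142 labels have been skipped so far.
Adding those back, label number 1141818 + 1142 = 1142960 at 30 labels/s is 38098 s + 20 f = 10 h 34 min 58 s frame 20, i.e. 10:34:58;20.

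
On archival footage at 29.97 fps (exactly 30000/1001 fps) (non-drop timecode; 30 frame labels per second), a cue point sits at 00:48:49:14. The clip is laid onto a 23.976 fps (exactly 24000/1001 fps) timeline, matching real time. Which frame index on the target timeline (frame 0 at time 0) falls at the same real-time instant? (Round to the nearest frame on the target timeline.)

Source frame index: (0×3600 + 48×60 + 49) × 30 + 14 = 87884.
Real time: 87884 / (30000/1001) = 21992971/7500 s.
Target frame: (21992971/7500) × (24000/1001) = 351536/5 ≈ 70307.200 → 70307.

frame 70307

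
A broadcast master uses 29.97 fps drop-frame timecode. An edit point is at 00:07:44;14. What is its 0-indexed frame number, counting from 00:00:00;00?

13920

Complete 10-minute blocks: 0, each 17982 frames → 0.
Remaining 7 whole minutes in the current block: 1800 + 6 × 1798 = 12588 frames.
Within the current minute: 44 × 30 + 14 − 2 = 1332 (labels ;00/;01 skipped at this minute). Total = 0 + 12588 + 1332 = 13920.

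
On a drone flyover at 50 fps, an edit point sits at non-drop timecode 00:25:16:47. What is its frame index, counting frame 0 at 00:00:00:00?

Total seconds to the label: (0 × 3600 + 25 × 60 + 16) = 1516.
Frame index = 1516 × 50 + 47 = 75847.

frame 75847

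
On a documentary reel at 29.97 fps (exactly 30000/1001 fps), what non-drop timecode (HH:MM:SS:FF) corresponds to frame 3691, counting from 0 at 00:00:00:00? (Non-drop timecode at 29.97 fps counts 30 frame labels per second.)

3691 ÷ 30 = 123 full seconds, remainder 1 frame.
123 s = 0 h 2 min 3 s.
Timecode: 00:02:03:01.

00:02:03:01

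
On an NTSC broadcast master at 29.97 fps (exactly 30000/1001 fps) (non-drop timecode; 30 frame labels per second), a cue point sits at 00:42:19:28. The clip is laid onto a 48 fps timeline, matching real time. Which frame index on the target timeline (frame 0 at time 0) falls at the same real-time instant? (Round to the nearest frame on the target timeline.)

frame 122039

Source frame index: (0×3600 + 42×60 + 19) × 30 + 28 = 76198.
Real time: 76198 / (30000/1001) = 38137099/15000 s.
Target frame: (38137099/15000) × (48) = 76274198/625 ≈ 122038.717 → 122039.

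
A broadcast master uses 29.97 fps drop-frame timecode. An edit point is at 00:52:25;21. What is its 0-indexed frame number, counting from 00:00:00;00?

94277

Complete 10-minute blocks: 5, each 17982 frames → 89910.
Remaining 2 whole minutes in the current block: 1800 + 1 × 1798 = 3598 frames.
Within the current minute: 25 × 30 + 21 − 2 = 769 (labels ;00/;01 skipped at this minute). Total = 89910 + 3598 + 769 = 94277.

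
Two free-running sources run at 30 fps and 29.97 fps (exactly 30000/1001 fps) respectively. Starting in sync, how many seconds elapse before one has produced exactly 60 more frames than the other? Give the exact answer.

2002 seconds

The gap grows by |30000/1001 − 30| = 30/1001 frames per second.
Time for a 60-frame gap: 60 ÷ (30/1001) = 2002 s.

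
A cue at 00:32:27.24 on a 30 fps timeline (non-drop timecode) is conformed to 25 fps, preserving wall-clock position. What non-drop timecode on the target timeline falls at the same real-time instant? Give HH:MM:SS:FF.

00:32:27:20

Source frame index: (0×3600 + 32×60 + 27) × 30 + 24 = 58434.
Real time: 58434 / (30) = 9739/5 s.
Target frame: (9739/5) × (25) = 48695.
At 25 labels/s: frame 48695 → 00:32:27:20.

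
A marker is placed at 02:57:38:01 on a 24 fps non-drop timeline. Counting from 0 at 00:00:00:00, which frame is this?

Total seconds to the label: (2 × 3600 + 57 × 60 + 38) = 10658.
Frame index = 10658 × 24 + 1 = 255793.

frame 255793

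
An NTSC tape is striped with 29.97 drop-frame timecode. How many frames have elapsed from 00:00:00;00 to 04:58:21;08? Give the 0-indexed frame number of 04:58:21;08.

As if non-drop at 30 labels/s: (4 × 3600 + 58 × 60 + 21) × 30 + 8 = 537038.
Minute boundaries passed: 298; those not divisible by 10: 298 − 29 = 269; dropped labels = 2 × 269 = 538.
Actual frame index = 537038 − 538 = 536500.

536500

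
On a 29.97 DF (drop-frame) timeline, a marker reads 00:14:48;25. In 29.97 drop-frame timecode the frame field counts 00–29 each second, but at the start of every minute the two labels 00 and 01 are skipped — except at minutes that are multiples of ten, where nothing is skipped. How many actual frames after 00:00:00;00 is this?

26639

Complete 10-minute blocks: 1, each 17982 frames → 17982.
Remaining 4 whole minutes in the current block: 1800 + 3 × 1798 = 7194 frames.
Within the current minute: 48 × 30 + 25 − 2 = 1463 (labels ;00/;01 skipped at this minute). Total = 17982 + 7194 + 1463 = 26639.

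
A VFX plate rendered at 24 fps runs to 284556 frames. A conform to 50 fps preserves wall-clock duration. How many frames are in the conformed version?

Target frames = source frames × (target rate / source rate) = 284556 × (50)/(24) = 284556 × 25/12 = 592825.

592825 frames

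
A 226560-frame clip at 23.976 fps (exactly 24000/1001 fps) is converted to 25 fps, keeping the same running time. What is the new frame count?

Target frames = source frames × (target rate / source rate) = 226560 × (25)/(24000/1001) = 226560 × 1001/960 = 236236.

236236 frames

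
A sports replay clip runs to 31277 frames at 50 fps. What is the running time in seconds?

625.54 seconds

Running time = 31277 / (50) = 625.54 s.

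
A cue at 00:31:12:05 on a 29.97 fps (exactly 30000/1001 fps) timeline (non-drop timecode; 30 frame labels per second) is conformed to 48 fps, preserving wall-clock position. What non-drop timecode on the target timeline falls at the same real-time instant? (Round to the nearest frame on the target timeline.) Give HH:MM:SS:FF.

Source frame index: (0×3600 + 31×60 + 12) × 30 + 5 = 56165.
Real time: 56165 / (30000/1001) = 11244233/6000 s.
Target frame: (11244233/6000) × (48) = 11244233/125 ≈ 89953.864 → 89954.
At 48 labels/s: frame 89954 → 00:31:14:02.

00:31:14:02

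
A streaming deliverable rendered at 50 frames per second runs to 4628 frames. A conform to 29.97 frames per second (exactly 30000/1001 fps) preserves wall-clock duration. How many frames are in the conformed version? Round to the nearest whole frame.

Frames at target rate = 4628 × (30000/1001) / (50) = 213600/77 ≈ 2774.026.
Nearest whole frame: 2774.

2774 frames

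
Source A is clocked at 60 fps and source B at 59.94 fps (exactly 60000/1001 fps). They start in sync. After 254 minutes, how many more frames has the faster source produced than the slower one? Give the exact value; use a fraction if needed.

254 min = 15240 s.
A emits 60 × 15240 = 914400 frames; B emits 60000/1001 × 15240 = 914400000/1001.
Difference = 914400/1001 frames (≈ 913.4865); B is behind A.

914400/1001 frames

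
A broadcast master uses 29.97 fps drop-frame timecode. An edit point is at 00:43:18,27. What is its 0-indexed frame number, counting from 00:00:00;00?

Complete 10-minute blocks: 4, each 17982 frames → 71928.
Remaining 3 whole minutes in the current block: 1800 + 2 × 1798 = 5396 frames.
Within the current minute: 18 × 30 + 27 − 2 = 565 (labels ;00/;01 skipped at this minute). Total = 71928 + 5396 + 565 = 77889.

77889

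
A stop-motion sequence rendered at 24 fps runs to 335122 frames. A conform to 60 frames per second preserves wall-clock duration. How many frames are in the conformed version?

837805 frames

Target frames = source frames × (target rate / source rate) = 335122 × (60)/(24) = 335122 × 5/2 = 837805.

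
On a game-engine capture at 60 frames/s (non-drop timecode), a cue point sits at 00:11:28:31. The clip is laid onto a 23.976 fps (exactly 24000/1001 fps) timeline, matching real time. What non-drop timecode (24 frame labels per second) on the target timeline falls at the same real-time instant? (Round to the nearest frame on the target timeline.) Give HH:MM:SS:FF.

00:11:27:20

Source frame index: (0×3600 + 11×60 + 28) × 60 + 31 = 41311.
Real time: 41311 / (60) = 41311/60 s.
Target frame: (41311/60) × (24000/1001) = 16524400/1001 ≈ 16507.892 → 16508.
At 24 labels/s: frame 16508 → 00:11:27:20.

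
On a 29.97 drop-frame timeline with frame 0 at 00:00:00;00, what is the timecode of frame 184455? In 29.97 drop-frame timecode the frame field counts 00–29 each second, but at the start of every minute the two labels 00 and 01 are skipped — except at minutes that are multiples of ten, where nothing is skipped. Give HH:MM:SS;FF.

Each 10-minute DF block holds 10 × 60 × 30 − 9 × 2 = 17982 frames. 184455 ÷ 17982 → 10 full blocks, remainder 4635.
Within the partial block the first minute is 1800 frames and each further minute 1798, so 2 further minute boundaries passed. Total skipped labels = 18 × 10 + 2 × 2 = 184.
Non-drop label index = 184455 + 184 = 184639; at 30 labels/s that is 01:42:34:19, i.e. DF 01:42:34;19.

01:42:34;19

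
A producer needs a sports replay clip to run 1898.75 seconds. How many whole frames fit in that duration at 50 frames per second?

Frames = 1898.75 × 50 = 189875/2 ≈ 94937.5000.
Complete frames: 94937.

94937 frames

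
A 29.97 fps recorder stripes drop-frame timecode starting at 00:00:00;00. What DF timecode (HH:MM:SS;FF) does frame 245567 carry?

Each 10-minute DF block holds 10 × 60 × 30 − 9 × 2 = 17982 frames. 245567 ÷ 17982 → 13 full blocks, remainder 11801.
Within the partial block the first minute is 1800 frames and each further minute 1798, so 6 further minute boundaries passed. Total skipped labels = 18 × 13 + 2 × 6 = 246.
Non-drop label index = 245567 + 246 = 245813; at 30 labels/s that is 02:16:33:23, i.e. DF 02:16:33;23.

02:16:33;23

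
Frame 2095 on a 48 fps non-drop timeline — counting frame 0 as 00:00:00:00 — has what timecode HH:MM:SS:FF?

2095 ÷ 48 = 43 full seconds, remainder 31 frames.
43 s = 0 h 0 min 43 s.
Timecode: 00:00:43:31.

00:00:43:31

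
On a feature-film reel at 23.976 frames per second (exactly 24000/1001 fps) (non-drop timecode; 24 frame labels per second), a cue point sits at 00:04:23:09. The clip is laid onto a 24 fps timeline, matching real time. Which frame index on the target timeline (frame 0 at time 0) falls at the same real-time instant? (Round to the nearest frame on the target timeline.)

frame 6327

Source frame index: (0×3600 + 4×60 + 23) × 24 + 9 = 6321.
Real time: 6321 / (24000/1001) = 2109107/8000 s.
Target frame: (2109107/8000) × (24) = 6327321/1000 ≈ 6327.321 → 6327.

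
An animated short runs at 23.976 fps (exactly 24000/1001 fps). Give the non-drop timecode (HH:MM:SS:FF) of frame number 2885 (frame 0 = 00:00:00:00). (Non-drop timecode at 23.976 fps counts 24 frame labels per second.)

00:02:00:05

2885 ÷ 24 = 120 full seconds, remainder 5 frames.
120 s = 0 h 2 min 0 s.
Timecode: 00:02:00:05.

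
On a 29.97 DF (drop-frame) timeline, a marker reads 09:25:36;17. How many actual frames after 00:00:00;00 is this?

1017079

Complete 10-minute blocks: 56, each 17982 frames → 1006992.
Remaining 5 whole minutes in the current block: 1800 + 4 × 1798 = 8992 frames.
Within the current minute: 36 × 30 + 17 − 2 = 1095 (labels ;00/;01 skipped at this minute). Total = 1006992 + 8992 + 1095 = 1017079.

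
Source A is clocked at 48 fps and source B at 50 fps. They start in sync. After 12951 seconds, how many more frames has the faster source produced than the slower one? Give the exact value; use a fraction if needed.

25902 frames

A emits 48 × 12951 = 621648 frames; B emits 50 × 12951 = 647550.
Difference = 25902 frames; B is ahead of A.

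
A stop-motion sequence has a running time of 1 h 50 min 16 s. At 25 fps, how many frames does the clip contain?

1 h 50 min 16 s = 6616 s.
Frames = 6616 × 25 = 165400.

165400 frames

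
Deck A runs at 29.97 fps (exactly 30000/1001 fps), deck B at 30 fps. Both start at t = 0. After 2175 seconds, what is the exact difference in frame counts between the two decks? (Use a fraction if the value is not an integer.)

65250/1001 frames

A emits 30000/1001 × 2175 = 65250000/1001 frames; B emits 30 × 2175 = 65250.
Difference = 65250/1001 frames (≈ 65.1848); B is ahead of A.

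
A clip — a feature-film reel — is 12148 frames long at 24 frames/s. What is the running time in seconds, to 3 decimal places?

506.167 seconds

Running time = 12148 × 1/24 = 3037/6 s ≈ 506.167 s.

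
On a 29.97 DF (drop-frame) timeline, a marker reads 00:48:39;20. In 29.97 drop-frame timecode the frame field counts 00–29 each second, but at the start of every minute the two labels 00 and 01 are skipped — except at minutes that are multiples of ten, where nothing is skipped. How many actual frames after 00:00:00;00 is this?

87502

Complete 10-minute blocks: 4, each 17982 frames → 71928.
Remaining 8 whole minutes in the current block: 1800 + 7 × 1798 = 14386 frames.
Within the current minute: 39 × 30 + 20 − 2 = 1188 (labels ;00/;01 skipped at this minute). Total = 71928 + 14386 + 1188 = 87502.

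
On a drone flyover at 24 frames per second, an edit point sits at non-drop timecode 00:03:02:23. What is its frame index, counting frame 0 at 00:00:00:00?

4391

Total seconds to the label: (0 × 3600 + 3 × 60 + 2) = 182.
Frame index = 182 × 24 + 23 = 4391.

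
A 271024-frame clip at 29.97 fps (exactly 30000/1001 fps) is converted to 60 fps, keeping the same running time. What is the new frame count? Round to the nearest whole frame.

Frames at target rate = 271024 × (60) / (30000/1001) = 67823756/125 ≈ 542590.048.
Nearest whole frame: 542590.

542590 frames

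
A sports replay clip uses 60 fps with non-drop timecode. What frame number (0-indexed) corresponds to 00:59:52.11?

Total seconds to the label: (0 × 3600 + 59 × 60 + 52) = 3592.
Frame index = 3592 × 60 + 11 = 215531.

frame 215531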